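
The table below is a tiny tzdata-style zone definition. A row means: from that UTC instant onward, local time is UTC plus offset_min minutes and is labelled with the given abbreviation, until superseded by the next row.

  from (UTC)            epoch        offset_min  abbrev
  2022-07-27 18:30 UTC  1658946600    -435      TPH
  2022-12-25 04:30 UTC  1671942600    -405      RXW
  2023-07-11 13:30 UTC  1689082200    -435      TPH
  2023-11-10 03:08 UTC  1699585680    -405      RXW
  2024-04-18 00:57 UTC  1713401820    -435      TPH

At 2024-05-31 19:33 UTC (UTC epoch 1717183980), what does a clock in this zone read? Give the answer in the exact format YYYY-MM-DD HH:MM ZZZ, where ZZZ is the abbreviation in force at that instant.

2024-05-31 12:18 TPH

Query: 2024-05-31 19:33 UTC
Rule 5/5 (TPH, -07:15): 2024-04-18 00:57 UTC ≤ query < +∞
19·60 + 33 - 435 = 738 min
738 = 0·1440 + 738; 738 = 12·60 + 18 → 12:18, same day
→ 2024-05-31 12:18 TPH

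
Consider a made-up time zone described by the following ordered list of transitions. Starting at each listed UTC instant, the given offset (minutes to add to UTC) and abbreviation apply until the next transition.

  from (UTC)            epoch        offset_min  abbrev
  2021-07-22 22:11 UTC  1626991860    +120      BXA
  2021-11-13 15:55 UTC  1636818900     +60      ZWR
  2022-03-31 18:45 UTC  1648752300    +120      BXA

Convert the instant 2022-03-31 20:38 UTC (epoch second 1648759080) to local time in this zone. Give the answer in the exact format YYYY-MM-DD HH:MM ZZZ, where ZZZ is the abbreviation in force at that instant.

Query: 2022-03-31 20:38 UTC
Rule 3/3 (BXA, +02:00): 2022-03-31 18:45 UTC ≤ query < +∞
20·60 + 38 + 120 = 1358 min
1358 = 0·1440 + 1358; 1358 = 22·60 + 38 → 22:38, same day
→ 2022-03-31 22:38 BXA

2022-03-31 22:38 BXA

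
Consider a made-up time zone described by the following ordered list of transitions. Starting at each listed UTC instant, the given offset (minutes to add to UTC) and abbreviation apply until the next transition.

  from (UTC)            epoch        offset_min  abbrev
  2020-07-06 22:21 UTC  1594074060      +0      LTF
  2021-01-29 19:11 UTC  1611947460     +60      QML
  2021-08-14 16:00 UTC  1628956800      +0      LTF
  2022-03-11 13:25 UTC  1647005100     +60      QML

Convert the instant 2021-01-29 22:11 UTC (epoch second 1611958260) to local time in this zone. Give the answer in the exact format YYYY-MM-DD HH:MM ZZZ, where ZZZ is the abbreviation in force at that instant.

2021-01-29 23:11 QML

Query: 2021-01-29 22:11 UTC
Rule 2/4 (QML, +01:00): 2021-01-29 19:11 UTC ≤ query < 2021-08-14 16:00 UTC
22·60 + 11 + 60 = 1391 min
1391 = 0·1440 + 1391; 1391 = 23·60 + 11 → 23:11, same day
→ 2021-01-29 23:11 QML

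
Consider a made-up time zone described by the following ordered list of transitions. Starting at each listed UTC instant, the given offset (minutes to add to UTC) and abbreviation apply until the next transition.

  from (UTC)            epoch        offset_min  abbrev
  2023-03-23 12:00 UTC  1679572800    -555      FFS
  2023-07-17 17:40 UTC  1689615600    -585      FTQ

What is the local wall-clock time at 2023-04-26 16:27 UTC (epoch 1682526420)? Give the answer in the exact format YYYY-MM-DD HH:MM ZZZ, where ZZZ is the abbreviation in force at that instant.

2023-04-26 07:12 FFS

Query: 2023-04-26 16:27 UTC
Rule 1/2 (FFS, -09:15): 2023-03-23 12:00 UTC ≤ query < 2023-07-17 17:40 UTC
16·60 + 27 - 555 = 432 min
432 = 0·1440 + 432; 432 = 7·60 + 12 → 07:12, same day
→ 2023-04-26 07:12 FFS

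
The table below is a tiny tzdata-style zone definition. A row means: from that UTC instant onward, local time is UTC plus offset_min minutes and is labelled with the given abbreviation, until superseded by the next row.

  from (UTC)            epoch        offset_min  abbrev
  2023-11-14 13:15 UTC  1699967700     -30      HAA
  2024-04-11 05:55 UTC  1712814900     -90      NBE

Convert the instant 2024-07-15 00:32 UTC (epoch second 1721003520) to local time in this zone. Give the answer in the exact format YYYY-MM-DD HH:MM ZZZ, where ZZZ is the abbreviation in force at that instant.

2024-07-14 23:02 NBE

Query: 2024-07-15 00:32 UTC
Rule 2/2 (NBE, -01:30): 2024-04-11 05:55 UTC ≤ query < +∞
0·60 + 32 - 90 = -58 min
-58 = -1·1440 + 1382; 1382 = 23·60 + 2 → 23:02, 2024-07-15 - 1 day = 2024-07-14
→ 2024-07-14 23:02 NBE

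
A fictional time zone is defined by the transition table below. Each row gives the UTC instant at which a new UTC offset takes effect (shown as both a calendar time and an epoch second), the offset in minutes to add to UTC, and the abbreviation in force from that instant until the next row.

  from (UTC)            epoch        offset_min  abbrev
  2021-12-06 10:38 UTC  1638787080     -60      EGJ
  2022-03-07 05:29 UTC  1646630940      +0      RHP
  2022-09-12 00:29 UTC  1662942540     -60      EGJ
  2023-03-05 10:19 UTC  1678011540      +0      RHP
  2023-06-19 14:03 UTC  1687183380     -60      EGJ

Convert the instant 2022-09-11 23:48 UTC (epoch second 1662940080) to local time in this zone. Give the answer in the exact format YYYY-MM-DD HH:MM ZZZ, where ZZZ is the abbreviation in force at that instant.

2022-09-11 23:48 RHP

Query: 2022-09-11 23:48 UTC
Rule 2/5 (RHP, +00:00): 2022-03-07 05:29 UTC ≤ query < 2022-09-12 00:29 UTC
23·60 + 48 + 0 = 1428 min
1428 = 0·1440 + 1428; 1428 = 23·60 + 48 → 23:48, same day
→ 2022-09-11 23:48 RHP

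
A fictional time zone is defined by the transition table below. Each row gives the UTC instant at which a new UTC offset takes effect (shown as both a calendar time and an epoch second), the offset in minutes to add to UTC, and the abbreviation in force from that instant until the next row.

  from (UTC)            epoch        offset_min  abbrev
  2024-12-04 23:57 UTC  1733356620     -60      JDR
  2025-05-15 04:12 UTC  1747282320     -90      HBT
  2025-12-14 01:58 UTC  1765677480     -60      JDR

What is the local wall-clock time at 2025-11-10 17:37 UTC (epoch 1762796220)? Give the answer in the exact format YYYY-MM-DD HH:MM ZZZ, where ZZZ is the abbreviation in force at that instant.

Query: 2025-11-10 17:37 UTC
Rule 2/3 (HBT, -01:30): 2025-05-15 04:12 UTC ≤ query < 2025-12-14 01:58 UTC
17·60 + 37 - 90 = 967 min
967 = 0·1440 + 967; 967 = 16·60 + 7 → 16:07, same day
→ 2025-11-10 16:07 HBT

2025-11-10 16:07 HBT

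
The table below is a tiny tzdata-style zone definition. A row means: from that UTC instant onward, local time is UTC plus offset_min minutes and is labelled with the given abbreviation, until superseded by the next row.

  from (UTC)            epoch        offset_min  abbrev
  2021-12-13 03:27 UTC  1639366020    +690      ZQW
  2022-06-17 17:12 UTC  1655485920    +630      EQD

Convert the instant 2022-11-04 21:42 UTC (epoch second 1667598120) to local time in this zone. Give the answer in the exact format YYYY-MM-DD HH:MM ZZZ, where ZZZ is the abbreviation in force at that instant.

2022-11-05 08:12 EQD

Query: 2022-11-04 21:42 UTC
Rule 2/2 (EQD, +10:30): 2022-06-17 17:12 UTC ≤ query < +∞
21·60 + 42 + 630 = 1932 min
1932 = 1·1440 + 492; 492 = 8·60 + 12 → 08:12, 2022-11-04 + 1 day = 2022-11-05
→ 2022-11-05 08:12 EQD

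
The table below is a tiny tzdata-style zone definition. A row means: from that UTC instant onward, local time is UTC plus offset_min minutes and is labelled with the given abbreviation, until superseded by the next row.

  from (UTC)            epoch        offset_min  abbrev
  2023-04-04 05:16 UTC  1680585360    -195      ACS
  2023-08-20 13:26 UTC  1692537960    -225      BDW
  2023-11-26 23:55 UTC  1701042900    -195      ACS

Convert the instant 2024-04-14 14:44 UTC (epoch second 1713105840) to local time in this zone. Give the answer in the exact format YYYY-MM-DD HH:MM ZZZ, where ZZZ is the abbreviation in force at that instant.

Query: 2024-04-14 14:44 UTC
Rule 3/3 (ACS, -03:15): 2023-11-26 23:55 UTC ≤ query < +∞
14·60 + 44 - 195 = 689 min
689 = 0·1440 + 689; 689 = 11·60 + 29 → 11:29, same day
→ 2024-04-14 11:29 ACS

2024-04-14 11:29 ACS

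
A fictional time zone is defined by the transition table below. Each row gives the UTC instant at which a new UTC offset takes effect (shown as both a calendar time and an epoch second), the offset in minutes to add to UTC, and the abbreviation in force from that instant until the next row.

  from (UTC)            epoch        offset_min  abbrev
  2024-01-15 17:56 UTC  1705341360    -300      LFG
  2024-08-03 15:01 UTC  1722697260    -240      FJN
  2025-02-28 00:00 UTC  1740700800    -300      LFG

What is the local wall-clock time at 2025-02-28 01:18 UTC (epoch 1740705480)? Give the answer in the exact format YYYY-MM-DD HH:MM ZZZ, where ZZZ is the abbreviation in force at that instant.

Query: 2025-02-28 01:18 UTC
Rule 3/3 (LFG, -05:00): 2025-02-28 00:00 UTC ≤ query < +∞
1·60 + 18 - 300 = -222 min
-222 = -1·1440 + 1218; 1218 = 20·60 + 18 → 20:18, 2025-02-28 - 1 day = 2025-02-27
→ 2025-02-27 20:18 LFG

2025-02-27 20:18 LFG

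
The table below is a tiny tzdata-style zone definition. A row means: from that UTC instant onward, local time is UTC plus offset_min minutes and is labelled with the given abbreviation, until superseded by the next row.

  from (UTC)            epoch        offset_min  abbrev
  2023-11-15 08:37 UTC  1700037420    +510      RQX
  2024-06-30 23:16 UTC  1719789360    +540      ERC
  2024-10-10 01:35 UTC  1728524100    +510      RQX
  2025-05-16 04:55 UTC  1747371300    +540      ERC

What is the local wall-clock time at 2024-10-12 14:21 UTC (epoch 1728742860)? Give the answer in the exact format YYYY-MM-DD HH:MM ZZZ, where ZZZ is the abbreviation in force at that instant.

2024-10-12 22:51 RQX

Query: 2024-10-12 14:21 UTC
Rule 3/4 (RQX, +08:30): 2024-10-10 01:35 UTC ≤ query < 2025-05-16 04:55 UTC
14·60 + 21 + 510 = 1371 min
1371 = 0·1440 + 1371; 1371 = 22·60 + 51 → 22:51, same day
→ 2024-10-12 22:51 RQX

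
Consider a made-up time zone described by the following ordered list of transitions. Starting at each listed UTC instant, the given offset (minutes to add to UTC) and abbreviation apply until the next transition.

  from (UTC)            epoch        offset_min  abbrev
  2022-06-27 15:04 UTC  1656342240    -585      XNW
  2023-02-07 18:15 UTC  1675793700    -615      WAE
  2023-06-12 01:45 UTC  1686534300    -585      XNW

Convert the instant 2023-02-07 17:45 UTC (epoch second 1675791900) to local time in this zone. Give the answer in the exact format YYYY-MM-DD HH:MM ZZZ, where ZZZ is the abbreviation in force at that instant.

Query: 2023-02-07 17:45 UTC
Rule 1/3 (XNW, -09:45): 2022-06-27 15:04 UTC ≤ query < 2023-02-07 18:15 UTC
17·60 + 45 - 585 = 480 min
480 = 0·1440 + 480; 480 = 8·60 + 0 → 08:00, same day
→ 2023-02-07 08:00 XNW

2023-02-07 08:00 XNW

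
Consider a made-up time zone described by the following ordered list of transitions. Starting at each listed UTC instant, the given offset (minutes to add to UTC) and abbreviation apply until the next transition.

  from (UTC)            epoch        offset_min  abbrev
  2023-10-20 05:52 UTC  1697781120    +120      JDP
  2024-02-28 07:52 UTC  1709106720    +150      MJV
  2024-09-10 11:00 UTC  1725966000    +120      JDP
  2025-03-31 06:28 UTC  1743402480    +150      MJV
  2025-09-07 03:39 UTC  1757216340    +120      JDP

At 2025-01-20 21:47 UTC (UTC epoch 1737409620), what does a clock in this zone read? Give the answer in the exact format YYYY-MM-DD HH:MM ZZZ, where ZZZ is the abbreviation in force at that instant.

Query: 2025-01-20 21:47 UTC
Rule 3/5 (JDP, +02:00): 2024-09-10 11:00 UTC ≤ query < 2025-03-31 06:28 UTC
21·60 + 47 + 120 = 1427 min
1427 = 0·1440 + 1427; 1427 = 23·60 + 47 → 23:47, same day
→ 2025-01-20 23:47 JDP

2025-01-20 23:47 JDP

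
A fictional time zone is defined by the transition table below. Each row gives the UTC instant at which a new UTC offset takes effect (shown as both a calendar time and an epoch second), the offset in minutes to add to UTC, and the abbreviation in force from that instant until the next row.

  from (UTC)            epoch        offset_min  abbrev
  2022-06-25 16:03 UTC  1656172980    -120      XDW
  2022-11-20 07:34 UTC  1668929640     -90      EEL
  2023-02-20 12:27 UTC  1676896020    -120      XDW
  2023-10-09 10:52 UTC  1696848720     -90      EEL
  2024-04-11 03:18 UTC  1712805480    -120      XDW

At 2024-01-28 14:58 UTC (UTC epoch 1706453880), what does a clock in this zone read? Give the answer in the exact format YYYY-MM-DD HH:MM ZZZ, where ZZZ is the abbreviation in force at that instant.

Query: 2024-01-28 14:58 UTC
Rule 4/5 (EEL, -01:30): 2023-10-09 10:52 UTC ≤ query < 2024-04-11 03:18 UTC
14·60 + 58 - 90 = 808 min
808 = 0·1440 + 808; 808 = 13·60 + 28 → 13:28, same day
→ 2024-01-28 13:28 EEL

2024-01-28 13:28 EEL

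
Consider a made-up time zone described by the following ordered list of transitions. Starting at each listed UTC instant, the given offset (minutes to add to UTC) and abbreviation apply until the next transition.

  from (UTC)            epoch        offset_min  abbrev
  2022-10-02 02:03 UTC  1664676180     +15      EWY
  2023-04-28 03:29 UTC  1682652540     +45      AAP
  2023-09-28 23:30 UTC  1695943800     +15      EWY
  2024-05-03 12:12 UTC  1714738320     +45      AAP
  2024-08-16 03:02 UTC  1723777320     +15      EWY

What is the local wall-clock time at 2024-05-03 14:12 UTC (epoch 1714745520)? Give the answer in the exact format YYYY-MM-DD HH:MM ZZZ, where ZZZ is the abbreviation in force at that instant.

2024-05-03 14:57 AAP

Query: 2024-05-03 14:12 UTC
Rule 4/5 (AAP, +00:45): 2024-05-03 12:12 UTC ≤ query < 2024-08-16 03:02 UTC
14·60 + 12 + 45 = 897 min
897 = 0·1440 + 897; 897 = 14·60 + 57 → 14:57, same day
→ 2024-05-03 14:57 AAP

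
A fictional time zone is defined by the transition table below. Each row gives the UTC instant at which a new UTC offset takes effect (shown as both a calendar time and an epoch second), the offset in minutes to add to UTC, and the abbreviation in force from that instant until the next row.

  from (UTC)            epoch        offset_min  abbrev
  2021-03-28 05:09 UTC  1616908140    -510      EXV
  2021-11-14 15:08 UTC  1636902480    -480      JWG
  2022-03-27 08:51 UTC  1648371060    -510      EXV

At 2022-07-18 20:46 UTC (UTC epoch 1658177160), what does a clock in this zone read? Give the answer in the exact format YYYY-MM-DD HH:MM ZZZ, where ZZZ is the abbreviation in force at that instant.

Query: 2022-07-18 20:46 UTC
Rule 3/3 (EXV, -08:30): 2022-03-27 08:51 UTC ≤ query < +∞
20·60 + 46 - 510 = 736 min
736 = 0·1440 + 736; 736 = 12·60 + 16 → 12:16, same day
→ 2022-07-18 12:16 EXV

2022-07-18 12:16 EXV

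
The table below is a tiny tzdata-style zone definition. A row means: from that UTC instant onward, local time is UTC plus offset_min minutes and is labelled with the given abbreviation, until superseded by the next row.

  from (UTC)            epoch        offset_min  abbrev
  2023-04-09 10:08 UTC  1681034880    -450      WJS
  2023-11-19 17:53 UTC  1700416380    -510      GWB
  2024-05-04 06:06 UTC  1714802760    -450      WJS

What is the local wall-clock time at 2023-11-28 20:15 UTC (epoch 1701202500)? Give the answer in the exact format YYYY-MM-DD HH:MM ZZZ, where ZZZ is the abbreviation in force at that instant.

2023-11-28 11:45 GWB

Query: 2023-11-28 20:15 UTC
Rule 2/3 (GWB, -08:30): 2023-11-19 17:53 UTC ≤ query < 2024-05-04 06:06 UTC
20·60 + 15 - 510 = 705 min
705 = 0·1440 + 705; 705 = 11·60 + 45 → 11:45, same day
→ 2023-11-28 11:45 GWB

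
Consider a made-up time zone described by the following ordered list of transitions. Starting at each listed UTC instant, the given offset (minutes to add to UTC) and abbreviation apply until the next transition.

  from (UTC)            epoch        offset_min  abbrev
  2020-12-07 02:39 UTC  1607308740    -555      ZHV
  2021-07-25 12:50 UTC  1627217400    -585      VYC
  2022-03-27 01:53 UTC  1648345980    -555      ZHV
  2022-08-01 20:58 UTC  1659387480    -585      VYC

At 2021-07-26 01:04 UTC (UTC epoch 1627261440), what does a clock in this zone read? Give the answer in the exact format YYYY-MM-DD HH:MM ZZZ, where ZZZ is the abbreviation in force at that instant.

2021-07-25 15:19 VYC

Query: 2021-07-26 01:04 UTC
Rule 2/4 (VYC, -09:45): 2021-07-25 12:50 UTC ≤ query < 2022-03-27 01:53 UTC
1·60 + 4 - 585 = -521 min
-521 = -1·1440 + 919; 919 = 15·60 + 19 → 15:19, 2021-07-26 - 1 day = 2021-07-25
→ 2021-07-25 15:19 VYC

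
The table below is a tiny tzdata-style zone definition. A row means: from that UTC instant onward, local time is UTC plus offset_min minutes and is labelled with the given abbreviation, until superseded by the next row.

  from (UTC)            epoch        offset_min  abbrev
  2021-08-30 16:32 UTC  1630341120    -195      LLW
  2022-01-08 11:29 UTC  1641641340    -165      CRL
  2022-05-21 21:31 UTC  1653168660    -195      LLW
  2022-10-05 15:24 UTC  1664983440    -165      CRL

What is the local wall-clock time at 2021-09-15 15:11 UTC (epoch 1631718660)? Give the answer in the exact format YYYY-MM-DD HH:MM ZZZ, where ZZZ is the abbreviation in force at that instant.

Query: 2021-09-15 15:11 UTC
Rule 1/4 (LLW, -03:15): 2021-08-30 16:32 UTC ≤ query < 2022-01-08 11:29 UTC
15·60 + 11 - 195 = 716 min
716 = 0·1440 + 716; 716 = 11·60 + 56 → 11:56, same day
→ 2021-09-15 11:56 LLW

2021-09-15 11:56 LLW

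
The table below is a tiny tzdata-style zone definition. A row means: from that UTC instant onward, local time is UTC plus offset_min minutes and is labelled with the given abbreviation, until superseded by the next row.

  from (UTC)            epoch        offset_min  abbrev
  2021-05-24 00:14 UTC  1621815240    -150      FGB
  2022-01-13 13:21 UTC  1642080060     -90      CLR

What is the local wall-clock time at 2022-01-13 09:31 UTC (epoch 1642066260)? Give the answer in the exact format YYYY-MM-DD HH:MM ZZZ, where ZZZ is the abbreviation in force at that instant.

2022-01-13 07:01 FGB

Query: 2022-01-13 09:31 UTC
Rule 1/2 (FGB, -02:30): 2021-05-24 00:14 UTC ≤ query < 2022-01-13 13:21 UTC
9·60 + 31 - 150 = 421 min
421 = 0·1440 + 421; 421 = 7·60 + 1 → 07:01, same day
→ 2022-01-13 07:01 FGB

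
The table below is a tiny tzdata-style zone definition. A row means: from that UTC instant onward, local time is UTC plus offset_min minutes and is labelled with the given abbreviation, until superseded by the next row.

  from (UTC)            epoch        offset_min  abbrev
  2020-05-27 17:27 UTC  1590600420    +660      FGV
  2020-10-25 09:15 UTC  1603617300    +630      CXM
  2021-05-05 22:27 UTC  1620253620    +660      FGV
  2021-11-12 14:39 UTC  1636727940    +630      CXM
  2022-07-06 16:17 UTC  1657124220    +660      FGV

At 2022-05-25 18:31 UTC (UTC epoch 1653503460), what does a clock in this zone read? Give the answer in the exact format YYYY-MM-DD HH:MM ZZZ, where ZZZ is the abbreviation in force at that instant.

Query: 2022-05-25 18:31 UTC
Rule 4/5 (CXM, +10:30): 2021-11-12 14:39 UTC ≤ query < 2022-07-06 16:17 UTC
18·60 + 31 + 630 = 1741 min
1741 = 1·1440 + 301; 301 = 5·60 + 1 → 05:01, 2022-05-25 + 1 day = 2022-05-26
→ 2022-05-26 05:01 CXM

2022-05-26 05:01 CXM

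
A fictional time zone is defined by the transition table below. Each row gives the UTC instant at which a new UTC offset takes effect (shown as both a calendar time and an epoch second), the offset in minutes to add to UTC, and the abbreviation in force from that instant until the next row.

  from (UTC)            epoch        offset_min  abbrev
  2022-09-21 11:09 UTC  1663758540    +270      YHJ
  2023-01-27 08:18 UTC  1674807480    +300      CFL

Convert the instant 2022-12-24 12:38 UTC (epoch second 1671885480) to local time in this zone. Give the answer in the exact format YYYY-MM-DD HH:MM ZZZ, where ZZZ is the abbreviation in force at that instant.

Query: 2022-12-24 12:38 UTC
Rule 1/2 (YHJ, +04:30): 2022-09-21 11:09 UTC ≤ query < 2023-01-27 08:18 UTC
12·60 + 38 + 270 = 1028 min
1028 = 0·1440 + 1028; 1028 = 17·60 + 8 → 17:08, same day
→ 2022-12-24 17:08 YHJ

2022-12-24 17:08 YHJ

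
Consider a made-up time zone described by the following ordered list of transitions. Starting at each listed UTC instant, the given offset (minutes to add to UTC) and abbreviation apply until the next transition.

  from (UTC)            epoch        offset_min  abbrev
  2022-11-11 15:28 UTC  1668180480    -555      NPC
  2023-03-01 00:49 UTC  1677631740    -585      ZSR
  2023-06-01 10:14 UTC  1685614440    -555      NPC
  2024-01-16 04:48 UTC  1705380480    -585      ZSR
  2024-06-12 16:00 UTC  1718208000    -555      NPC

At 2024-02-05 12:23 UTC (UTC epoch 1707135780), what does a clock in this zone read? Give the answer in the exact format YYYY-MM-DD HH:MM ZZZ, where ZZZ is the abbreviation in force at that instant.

Query: 2024-02-05 12:23 UTC
Rule 4/5 (ZSR, -09:45): 2024-01-16 04:48 UTC ≤ query < 2024-06-12 16:00 UTC
12·60 + 23 - 585 = 158 min
158 = 0·1440 + 158; 158 = 2·60 + 38 → 02:38, same day
→ 2024-02-05 02:38 ZSR

2024-02-05 02:38 ZSR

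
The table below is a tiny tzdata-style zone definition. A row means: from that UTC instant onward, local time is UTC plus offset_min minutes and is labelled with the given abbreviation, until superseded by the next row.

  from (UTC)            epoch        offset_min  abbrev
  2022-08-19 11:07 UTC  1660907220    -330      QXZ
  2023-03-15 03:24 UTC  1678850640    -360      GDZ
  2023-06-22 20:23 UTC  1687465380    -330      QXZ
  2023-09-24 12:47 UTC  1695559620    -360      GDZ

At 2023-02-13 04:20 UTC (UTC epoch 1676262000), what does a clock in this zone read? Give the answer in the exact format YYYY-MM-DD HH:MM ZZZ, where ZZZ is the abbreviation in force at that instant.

Query: 2023-02-13 04:20 UTC
Rule 1/4 (QXZ, -05:30): 2022-08-19 11:07 UTC ≤ query < 2023-03-15 03:24 UTC
4·60 + 20 - 330 = -70 min
-70 = -1·1440 + 1370; 1370 = 22·60 + 50 → 22:50, 2023-02-13 - 1 day = 2023-02-12
→ 2023-02-12 22:50 QXZ

2023-02-12 22:50 QXZ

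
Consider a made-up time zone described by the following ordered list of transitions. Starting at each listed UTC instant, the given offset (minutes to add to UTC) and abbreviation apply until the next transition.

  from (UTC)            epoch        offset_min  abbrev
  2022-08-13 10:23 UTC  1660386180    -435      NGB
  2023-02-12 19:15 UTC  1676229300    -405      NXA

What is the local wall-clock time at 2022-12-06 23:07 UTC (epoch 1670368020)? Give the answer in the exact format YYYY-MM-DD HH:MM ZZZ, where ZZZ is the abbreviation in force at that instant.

Query: 2022-12-06 23:07 UTC
Rule 1/2 (NGB, -07:15): 2022-08-13 10:23 UTC ≤ query < 2023-02-12 19:15 UTC
23·60 + 7 - 435 = 952 min
952 = 0·1440 + 952; 952 = 15·60 + 52 → 15:52, same day
→ 2022-12-06 15:52 NGB

2022-12-06 15:52 NGB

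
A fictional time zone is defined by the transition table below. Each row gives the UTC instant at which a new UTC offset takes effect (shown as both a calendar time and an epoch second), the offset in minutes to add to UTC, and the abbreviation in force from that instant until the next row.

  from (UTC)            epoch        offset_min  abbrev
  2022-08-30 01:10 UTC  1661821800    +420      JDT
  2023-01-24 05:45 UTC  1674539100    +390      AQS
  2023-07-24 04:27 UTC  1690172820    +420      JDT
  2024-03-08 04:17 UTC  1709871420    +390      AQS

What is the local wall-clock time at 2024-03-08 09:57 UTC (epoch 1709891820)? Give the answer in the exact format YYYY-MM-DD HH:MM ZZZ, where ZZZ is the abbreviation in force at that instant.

Query: 2024-03-08 09:57 UTC
Rule 4/4 (AQS, +06:30): 2024-03-08 04:17 UTC ≤ query < +∞
9·60 + 57 + 390 = 987 min
987 = 0·1440 + 987; 987 = 16·60 + 27 → 16:27, same day
→ 2024-03-08 16:27 AQS

2024-03-08 16:27 AQS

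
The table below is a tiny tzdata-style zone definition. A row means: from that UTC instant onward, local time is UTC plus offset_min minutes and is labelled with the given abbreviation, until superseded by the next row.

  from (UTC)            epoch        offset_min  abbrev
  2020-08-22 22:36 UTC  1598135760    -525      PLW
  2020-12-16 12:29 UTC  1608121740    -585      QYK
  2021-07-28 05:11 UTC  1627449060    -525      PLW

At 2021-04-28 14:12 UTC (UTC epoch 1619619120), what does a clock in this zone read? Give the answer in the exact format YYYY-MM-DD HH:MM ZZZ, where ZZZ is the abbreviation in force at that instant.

2021-04-28 04:27 QYK

Query: 2021-04-28 14:12 UTC
Rule 2/3 (QYK, -09:45): 2020-12-16 12:29 UTC ≤ query < 2021-07-28 05:11 UTC
14·60 + 12 - 585 = 267 min
267 = 0·1440 + 267; 267 = 4·60 + 27 → 04:27, same day
→ 2021-04-28 04:27 QYK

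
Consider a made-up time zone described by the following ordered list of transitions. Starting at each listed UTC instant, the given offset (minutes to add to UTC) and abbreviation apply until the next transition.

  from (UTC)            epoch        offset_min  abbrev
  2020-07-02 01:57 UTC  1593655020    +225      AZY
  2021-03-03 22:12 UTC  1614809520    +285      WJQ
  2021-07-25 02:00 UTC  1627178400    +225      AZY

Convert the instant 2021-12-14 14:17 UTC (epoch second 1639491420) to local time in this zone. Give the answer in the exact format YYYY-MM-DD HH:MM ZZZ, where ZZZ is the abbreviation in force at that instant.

Query: 2021-12-14 14:17 UTC
Rule 3/3 (AZY, +03:45): 2021-07-25 02:00 UTC ≤ query < +∞
14·60 + 17 + 225 = 1082 min
1082 = 0·1440 + 1082; 1082 = 18·60 + 2 → 18:02, same day
→ 2021-12-14 18:02 AZY

2021-12-14 18:02 AZY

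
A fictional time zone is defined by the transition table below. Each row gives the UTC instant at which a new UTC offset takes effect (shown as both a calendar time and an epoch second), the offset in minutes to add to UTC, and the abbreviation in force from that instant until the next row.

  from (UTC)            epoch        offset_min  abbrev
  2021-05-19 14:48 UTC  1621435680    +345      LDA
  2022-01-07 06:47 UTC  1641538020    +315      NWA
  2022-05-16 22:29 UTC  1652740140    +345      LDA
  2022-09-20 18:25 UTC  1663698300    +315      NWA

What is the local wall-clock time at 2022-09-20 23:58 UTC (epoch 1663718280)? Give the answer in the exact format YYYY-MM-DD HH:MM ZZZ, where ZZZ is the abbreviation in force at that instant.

2022-09-21 05:13 NWA

Query: 2022-09-20 23:58 UTC
Rule 4/4 (NWA, +05:15): 2022-09-20 18:25 UTC ≤ query < +∞
23·60 + 58 + 315 = 1753 min
1753 = 1·1440 + 313; 313 = 5·60 + 13 → 05:13, 2022-09-20 + 1 day = 2022-09-21
→ 2022-09-21 05:13 NWA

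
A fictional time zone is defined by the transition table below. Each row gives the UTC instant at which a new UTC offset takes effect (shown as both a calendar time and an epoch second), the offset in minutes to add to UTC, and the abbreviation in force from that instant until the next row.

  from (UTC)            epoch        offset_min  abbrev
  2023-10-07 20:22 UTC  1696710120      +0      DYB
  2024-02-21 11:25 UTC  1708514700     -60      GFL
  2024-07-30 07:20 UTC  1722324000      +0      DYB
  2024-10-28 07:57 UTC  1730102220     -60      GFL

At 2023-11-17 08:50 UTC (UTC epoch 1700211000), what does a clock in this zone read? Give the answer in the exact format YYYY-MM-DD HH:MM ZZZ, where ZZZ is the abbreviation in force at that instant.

2023-11-17 08:50 DYB

Query: 2023-11-17 08:50 UTC
Rule 1/4 (DYB, +00:00): 2023-10-07 20:22 UTC ≤ query < 2024-02-21 11:25 UTC
8·60 + 50 + 0 = 530 min
530 = 0·1440 + 530; 530 = 8·60 + 50 → 08:50, same day
→ 2023-11-17 08:50 DYB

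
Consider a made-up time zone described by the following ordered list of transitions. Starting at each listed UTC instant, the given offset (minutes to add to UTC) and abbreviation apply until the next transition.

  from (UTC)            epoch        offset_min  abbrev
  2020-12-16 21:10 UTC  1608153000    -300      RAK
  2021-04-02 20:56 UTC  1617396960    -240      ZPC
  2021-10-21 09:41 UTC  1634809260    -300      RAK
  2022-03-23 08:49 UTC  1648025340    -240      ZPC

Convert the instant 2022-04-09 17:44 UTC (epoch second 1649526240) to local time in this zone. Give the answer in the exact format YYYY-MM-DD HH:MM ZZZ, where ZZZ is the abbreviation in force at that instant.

2022-04-09 13:44 ZPC

Query: 2022-04-09 17:44 UTC
Rule 4/4 (ZPC, -04:00): 2022-03-23 08:49 UTC ≤ query < +∞
17·60 + 44 - 240 = 824 min
824 = 0·1440 + 824; 824 = 13·60 + 44 → 13:44, same day
→ 2022-04-09 13:44 ZPC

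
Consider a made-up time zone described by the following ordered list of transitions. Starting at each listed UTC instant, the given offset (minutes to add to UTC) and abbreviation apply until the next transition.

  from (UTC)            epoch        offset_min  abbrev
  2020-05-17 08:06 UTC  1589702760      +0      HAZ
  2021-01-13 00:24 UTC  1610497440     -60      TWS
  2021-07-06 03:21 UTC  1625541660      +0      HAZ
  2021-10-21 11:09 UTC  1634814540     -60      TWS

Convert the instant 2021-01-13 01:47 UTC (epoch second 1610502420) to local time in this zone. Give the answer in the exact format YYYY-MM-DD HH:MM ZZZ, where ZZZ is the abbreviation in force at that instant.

Query: 2021-01-13 01:47 UTC
Rule 2/4 (TWS, -01:00): 2021-01-13 00:24 UTC ≤ query < 2021-07-06 03:21 UTC
1·60 + 47 - 60 = 47 min
47 = 0·1440 + 47; 47 = 0·60 + 47 → 00:47, same day
→ 2021-01-13 00:47 TWS

2021-01-13 00:47 TWS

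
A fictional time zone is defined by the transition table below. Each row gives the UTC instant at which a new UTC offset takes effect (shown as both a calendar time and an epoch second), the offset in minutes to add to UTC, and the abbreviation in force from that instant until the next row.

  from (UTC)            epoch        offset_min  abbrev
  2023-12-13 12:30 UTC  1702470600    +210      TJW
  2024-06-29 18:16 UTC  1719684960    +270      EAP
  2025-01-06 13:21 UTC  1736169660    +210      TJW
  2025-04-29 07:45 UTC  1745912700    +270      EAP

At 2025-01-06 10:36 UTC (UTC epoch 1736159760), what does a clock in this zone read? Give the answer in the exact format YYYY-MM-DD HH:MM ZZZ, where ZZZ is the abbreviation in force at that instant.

2025-01-06 15:06 EAP

Query: 2025-01-06 10:36 UTC
Rule 2/4 (EAP, +04:30): 2024-06-29 18:16 UTC ≤ query < 2025-01-06 13:21 UTC
10·60 + 36 + 270 = 906 min
906 = 0·1440 + 906; 906 = 15·60 + 6 → 15:06, same day
→ 2025-01-06 15:06 EAP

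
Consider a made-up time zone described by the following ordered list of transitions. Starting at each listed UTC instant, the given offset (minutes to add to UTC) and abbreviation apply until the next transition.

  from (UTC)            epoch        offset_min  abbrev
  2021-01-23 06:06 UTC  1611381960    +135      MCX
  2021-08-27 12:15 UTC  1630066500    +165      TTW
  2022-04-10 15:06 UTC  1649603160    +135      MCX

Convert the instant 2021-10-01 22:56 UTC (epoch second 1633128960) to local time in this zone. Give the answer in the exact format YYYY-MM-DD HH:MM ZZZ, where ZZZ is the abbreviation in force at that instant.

Query: 2021-10-01 22:56 UTC
Rule 2/3 (TTW, +02:45): 2021-08-27 12:15 UTC ≤ query < 2022-04-10 15:06 UTC
22·60 + 56 + 165 = 1541 min
1541 = 1·1440 + 101; 101 = 1·60 + 41 → 01:41, 2021-10-01 + 1 day = 2021-10-02
→ 2021-10-02 01:41 TTW

2021-10-02 01:41 TTW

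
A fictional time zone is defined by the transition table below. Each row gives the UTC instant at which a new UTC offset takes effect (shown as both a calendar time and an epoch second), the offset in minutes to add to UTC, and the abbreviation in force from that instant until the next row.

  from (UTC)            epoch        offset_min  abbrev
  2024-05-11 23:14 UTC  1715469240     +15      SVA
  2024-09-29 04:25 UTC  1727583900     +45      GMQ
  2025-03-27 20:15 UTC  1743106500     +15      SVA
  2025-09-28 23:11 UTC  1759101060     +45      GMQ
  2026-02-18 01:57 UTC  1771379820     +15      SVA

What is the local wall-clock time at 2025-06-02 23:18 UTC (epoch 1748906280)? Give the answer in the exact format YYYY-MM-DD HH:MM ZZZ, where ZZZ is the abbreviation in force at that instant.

2025-06-02 23:33 SVA

Query: 2025-06-02 23:18 UTC
Rule 3/5 (SVA, +00:15): 2025-03-27 20:15 UTC ≤ query < 2025-09-28 23:11 UTC
23·60 + 18 + 15 = 1413 min
1413 = 0·1440 + 1413; 1413 = 23·60 + 33 → 23:33, same day
→ 2025-06-02 23:33 SVA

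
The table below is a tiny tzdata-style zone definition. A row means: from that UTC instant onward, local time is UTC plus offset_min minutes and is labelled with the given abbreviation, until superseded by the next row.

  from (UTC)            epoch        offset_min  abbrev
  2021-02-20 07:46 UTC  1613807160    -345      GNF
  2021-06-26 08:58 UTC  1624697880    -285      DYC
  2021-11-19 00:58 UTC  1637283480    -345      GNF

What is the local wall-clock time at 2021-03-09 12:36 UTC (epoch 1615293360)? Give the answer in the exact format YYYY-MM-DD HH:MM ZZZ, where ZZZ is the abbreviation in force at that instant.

2021-03-09 06:51 GNF

Query: 2021-03-09 12:36 UTC
Rule 1/3 (GNF, -05:45): 2021-02-20 07:46 UTC ≤ query < 2021-06-26 08:58 UTC
12·60 + 36 - 345 = 411 min
411 = 0·1440 + 411; 411 = 6·60 + 51 → 06:51, same day
→ 2021-03-09 06:51 GNF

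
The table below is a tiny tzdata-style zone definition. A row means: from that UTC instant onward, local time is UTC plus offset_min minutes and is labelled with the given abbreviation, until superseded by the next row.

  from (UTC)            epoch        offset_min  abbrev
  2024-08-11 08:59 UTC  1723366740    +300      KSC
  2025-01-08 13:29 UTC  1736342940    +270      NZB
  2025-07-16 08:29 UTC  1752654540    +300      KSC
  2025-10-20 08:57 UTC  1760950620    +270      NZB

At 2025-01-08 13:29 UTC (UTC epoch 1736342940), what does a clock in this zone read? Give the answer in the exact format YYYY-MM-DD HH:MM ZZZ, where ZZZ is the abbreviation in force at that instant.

Query: 2025-01-08 13:29 UTC
Rule 2/4 (NZB, +04:30): 2025-01-08 13:29 UTC ≤ query < 2025-07-16 08:29 UTC
13·60 + 29 + 270 = 1079 min
1079 = 0·1440 + 1079; 1079 = 17·60 + 59 → 17:59, same day
→ 2025-01-08 17:59 NZB

2025-01-08 17:59 NZB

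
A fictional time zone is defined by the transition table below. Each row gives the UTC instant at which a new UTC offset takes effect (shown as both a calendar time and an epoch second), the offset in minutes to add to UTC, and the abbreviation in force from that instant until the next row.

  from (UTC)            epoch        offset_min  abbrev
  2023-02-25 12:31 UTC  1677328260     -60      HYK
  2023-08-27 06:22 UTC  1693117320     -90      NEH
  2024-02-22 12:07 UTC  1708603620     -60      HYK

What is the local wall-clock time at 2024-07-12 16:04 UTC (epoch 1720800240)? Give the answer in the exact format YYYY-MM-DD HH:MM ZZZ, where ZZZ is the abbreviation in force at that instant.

Query: 2024-07-12 16:04 UTC
Rule 3/3 (HYK, -01:00): 2024-02-22 12:07 UTC ≤ query < +∞
16·60 + 4 - 60 = 904 min
904 = 0·1440 + 904; 904 = 15·60 + 4 → 15:04, same day
→ 2024-07-12 15:04 HYK

2024-07-12 15:04 HYK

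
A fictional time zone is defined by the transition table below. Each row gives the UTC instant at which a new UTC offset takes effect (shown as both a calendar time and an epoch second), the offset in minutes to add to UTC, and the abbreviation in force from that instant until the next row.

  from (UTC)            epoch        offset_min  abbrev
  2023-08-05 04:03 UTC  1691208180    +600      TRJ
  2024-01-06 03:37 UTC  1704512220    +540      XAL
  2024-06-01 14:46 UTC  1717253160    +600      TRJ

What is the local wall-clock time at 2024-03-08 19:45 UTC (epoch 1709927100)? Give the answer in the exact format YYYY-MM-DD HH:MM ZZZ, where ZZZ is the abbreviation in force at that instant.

2024-03-09 04:45 XAL

Query: 2024-03-08 19:45 UTC
Rule 2/3 (XAL, +09:00): 2024-01-06 03:37 UTC ≤ query < 2024-06-01 14:46 UTC
19·60 + 45 + 540 = 1725 min
1725 = 1·1440 + 285; 285 = 4·60 + 45 → 04:45, 2024-03-08 + 1 day = 2024-03-09
→ 2024-03-09 04:45 XAL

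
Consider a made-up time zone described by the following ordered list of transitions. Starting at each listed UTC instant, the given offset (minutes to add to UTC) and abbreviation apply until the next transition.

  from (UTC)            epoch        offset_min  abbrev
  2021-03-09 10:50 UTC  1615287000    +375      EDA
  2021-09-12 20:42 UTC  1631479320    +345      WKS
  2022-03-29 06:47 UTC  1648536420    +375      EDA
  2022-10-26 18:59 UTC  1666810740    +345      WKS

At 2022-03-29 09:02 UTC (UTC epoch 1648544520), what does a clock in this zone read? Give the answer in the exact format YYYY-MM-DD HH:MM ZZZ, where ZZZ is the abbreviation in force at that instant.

Query: 2022-03-29 09:02 UTC
Rule 3/4 (EDA, +06:15): 2022-03-29 06:47 UTC ≤ query < 2022-10-26 18:59 UTC
9·60 + 2 + 375 = 917 min
917 = 0·1440 + 917; 917 = 15·60 + 17 → 15:17, same day
→ 2022-03-29 15:17 EDA

2022-03-29 15:17 EDA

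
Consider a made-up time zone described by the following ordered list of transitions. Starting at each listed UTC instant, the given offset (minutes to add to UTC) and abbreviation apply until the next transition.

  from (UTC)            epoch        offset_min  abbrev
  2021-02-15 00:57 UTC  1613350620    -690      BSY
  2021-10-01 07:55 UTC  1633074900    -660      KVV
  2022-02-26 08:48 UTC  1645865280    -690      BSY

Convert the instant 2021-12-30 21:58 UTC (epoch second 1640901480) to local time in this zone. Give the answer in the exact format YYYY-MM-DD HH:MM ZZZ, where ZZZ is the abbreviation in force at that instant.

Query: 2021-12-30 21:58 UTC
Rule 2/3 (KVV, -11:00): 2021-10-01 07:55 UTC ≤ query < 2022-02-26 08:48 UTC
21·60 + 58 - 660 = 658 min
658 = 0·1440 + 658; 658 = 10·60 + 58 → 10:58, same day
→ 2021-12-30 10:58 KVV

2021-12-30 10:58 KVV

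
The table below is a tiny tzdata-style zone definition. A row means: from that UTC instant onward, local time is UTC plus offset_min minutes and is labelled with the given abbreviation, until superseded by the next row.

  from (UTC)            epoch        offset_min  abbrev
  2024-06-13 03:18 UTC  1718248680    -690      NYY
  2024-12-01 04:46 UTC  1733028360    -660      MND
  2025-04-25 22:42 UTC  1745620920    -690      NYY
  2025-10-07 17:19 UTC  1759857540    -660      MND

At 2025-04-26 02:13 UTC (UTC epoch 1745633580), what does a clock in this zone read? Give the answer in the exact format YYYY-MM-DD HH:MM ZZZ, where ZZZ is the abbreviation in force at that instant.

Query: 2025-04-26 02:13 UTC
Rule 3/4 (NYY, -11:30): 2025-04-25 22:42 UTC ≤ query < 2025-10-07 17:19 UTC
2·60 + 13 - 690 = -557 min
-557 = -1·1440 + 883; 883 = 14·60 + 43 → 14:43, 2025-04-26 - 1 day = 2025-04-25
→ 2025-04-25 14:43 NYY

2025-04-25 14:43 NYY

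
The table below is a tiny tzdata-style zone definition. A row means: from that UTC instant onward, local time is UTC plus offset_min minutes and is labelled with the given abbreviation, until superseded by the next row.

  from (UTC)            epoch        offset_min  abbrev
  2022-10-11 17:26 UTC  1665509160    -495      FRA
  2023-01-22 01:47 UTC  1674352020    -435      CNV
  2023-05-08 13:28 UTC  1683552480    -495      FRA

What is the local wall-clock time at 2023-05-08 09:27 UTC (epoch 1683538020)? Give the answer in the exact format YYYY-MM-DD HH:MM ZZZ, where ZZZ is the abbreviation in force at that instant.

Query: 2023-05-08 09:27 UTC
Rule 2/3 (CNV, -07:15): 2023-01-22 01:47 UTC ≤ query < 2023-05-08 13:28 UTC
9·60 + 27 - 435 = 132 min
132 = 0·1440 + 132; 132 = 2·60 + 12 → 02:12, same day
→ 2023-05-08 02:12 CNV

2023-05-08 02:12 CNV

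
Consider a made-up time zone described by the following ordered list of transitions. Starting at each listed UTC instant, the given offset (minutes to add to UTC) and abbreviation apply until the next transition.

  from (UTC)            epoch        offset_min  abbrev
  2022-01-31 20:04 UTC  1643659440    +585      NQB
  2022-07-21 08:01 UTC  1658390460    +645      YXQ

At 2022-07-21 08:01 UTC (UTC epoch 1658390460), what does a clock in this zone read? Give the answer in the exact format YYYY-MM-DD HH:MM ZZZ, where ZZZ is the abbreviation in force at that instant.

2022-07-21 18:46 YXQ

Query: 2022-07-21 08:01 UTC
Rule 2/2 (YXQ, +10:45): 2022-07-21 08:01 UTC ≤ query < +∞
8·60 + 1 + 645 = 1126 min
1126 = 0·1440 + 1126; 1126 = 18·60 + 46 → 18:46, same day
→ 2022-07-21 18:46 YXQ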